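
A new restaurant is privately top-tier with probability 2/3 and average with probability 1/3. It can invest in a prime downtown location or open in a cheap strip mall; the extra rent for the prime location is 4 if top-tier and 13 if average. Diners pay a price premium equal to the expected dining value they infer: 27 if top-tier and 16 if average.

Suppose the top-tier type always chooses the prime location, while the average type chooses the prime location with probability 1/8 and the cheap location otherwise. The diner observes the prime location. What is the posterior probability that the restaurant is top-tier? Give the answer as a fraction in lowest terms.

P(the prime location) = (2/3)·1 + (1/3)·(1/8) = 17/24.
By Bayes' rule, P(top-tier | the prime location) = (2/3) / (17/24) = 16/17.

16/17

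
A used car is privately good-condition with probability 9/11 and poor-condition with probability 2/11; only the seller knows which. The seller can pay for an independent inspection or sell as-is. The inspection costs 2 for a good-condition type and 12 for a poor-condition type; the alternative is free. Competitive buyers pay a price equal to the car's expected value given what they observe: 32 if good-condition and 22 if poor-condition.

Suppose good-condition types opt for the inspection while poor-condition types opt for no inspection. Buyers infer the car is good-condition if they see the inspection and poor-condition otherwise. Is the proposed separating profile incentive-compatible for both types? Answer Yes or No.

Under these beliefs, the inspection earns price 32 and no inspection earns price 22.
good-condition: the inspection nets 32 − 2 = 30; no inspection nets 22. good-condition prefers the inspection.
poor-condition: the inspection nets 32 − 12 = 20; no inspection nets 22. poor-condition prefers no inspection.
Neither type deviates, so the separating profile is an equilibrium.

Yes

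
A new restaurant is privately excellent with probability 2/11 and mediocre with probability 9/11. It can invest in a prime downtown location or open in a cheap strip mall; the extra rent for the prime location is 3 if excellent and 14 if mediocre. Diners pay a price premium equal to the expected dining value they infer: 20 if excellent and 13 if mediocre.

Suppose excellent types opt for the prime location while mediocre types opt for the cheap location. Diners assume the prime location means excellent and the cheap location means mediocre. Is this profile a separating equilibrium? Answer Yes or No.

Under these beliefs, the prime location earns price premium 20 and the cheap location earns price premium 13.
excellent: the prime location nets 20 − 3 = 17; the cheap location nets 13. excellent prefers the prime location.
mediocre: the prime location nets 20 − 14 = 6; the cheap location nets 13. mediocre prefers the cheap location.
Neither type deviates, so the separating profile is an equilibrium.

Yes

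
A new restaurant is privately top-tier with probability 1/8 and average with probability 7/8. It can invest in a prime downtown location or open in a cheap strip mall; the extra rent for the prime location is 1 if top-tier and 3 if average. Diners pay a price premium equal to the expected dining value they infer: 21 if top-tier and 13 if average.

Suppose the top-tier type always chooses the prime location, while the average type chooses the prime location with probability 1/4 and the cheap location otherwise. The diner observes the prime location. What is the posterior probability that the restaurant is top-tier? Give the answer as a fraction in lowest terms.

P(the prime location) = (1/8)·1 + (7/8)·(1/4) = 11/32.
By Bayes' rule, P(top-tier | the prime location) = (1/8) / (11/32) = 4/11.

4/11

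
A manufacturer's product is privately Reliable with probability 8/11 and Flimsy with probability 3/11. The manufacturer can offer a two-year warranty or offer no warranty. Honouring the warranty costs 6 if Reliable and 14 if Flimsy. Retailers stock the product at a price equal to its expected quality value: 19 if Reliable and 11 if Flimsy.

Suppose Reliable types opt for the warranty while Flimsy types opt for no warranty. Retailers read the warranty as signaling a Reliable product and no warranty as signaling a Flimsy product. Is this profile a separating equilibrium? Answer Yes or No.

Under these beliefs, the warranty earns price 19 and no warranty earns price 11.
Reliable: the warranty nets 19 − 6 = 13; no warranty nets 11. Reliable prefers the warranty.
Flimsy: the warranty nets 19 − 14 = 5; no warranty nets 11. Flimsy prefers no warranty.
Neither type deviates, so the separating profile is an equilibrium.

Yes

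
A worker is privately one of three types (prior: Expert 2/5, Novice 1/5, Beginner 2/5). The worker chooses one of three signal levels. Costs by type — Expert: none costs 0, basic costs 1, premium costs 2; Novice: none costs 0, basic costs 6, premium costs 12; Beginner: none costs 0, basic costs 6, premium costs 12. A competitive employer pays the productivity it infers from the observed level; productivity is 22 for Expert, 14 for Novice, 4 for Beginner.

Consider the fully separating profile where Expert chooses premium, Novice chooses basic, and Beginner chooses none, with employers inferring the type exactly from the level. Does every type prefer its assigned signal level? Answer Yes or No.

No

Separating wages: premium → 22, basic → 14, none → 4.
Expert (assigned premium): none: 4 − 0 = 4; basic: 14 − 1 = 13; premium: 22 − 2 = 20. Expert stays.
Novice (assigned basic): none: 4 − 0 = 4; basic: 14 − 6 = 8; premium: 22 − 12 = 10. Novice prefers premium.
Beginner (assigned none): none: 4 − 0 = 4; basic: 14 − 6 = 8; premium: 22 − 12 = 10. Beginner prefers premium.
At least one type deviates; the separating profile fails.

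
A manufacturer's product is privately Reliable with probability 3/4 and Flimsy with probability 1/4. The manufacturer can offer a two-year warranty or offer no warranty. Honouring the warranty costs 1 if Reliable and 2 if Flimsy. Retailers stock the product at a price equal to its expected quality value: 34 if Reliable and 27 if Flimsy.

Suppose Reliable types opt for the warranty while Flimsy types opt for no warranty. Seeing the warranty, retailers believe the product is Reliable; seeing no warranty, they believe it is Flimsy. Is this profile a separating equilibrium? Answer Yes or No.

Under these beliefs, the warranty earns price 34 and no warranty earns price 27.
Reliable: the warranty nets 34 − 1 = 33; no warranty nets 27. Reliable prefers the warranty.
Flimsy: the warranty nets 34 − 2 = 32; no warranty nets 27. Flimsy would deviate to the warranty.
Flimsy has a profitable deviation, so the profile is not an equilibrium.

No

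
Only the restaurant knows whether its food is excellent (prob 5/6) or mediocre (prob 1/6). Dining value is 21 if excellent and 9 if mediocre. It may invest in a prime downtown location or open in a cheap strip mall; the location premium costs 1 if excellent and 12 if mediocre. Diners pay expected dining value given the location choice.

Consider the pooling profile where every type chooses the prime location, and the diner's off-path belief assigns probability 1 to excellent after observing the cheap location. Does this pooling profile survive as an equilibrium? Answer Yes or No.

No

On path, the diner holds the prior and pays 5/6·21 + 1/6·9 = 19. Off path (the cheap location), believing excellent, it pays 21.
excellent: the prime location nets 19 − 1 = 18; the cheap location nets 21. excellent would deviate.
mediocre: the prime location nets 19 − 12 = 7; the cheap location nets 21. mediocre would deviate.
A type deviates, so pooling fails.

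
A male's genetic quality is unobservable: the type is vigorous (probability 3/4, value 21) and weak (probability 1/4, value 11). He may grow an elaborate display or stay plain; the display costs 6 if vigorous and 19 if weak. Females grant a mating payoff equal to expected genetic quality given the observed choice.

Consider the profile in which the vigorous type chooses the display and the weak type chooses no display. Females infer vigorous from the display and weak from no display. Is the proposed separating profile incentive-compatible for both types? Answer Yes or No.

Yes

Under these beliefs, the display earns mating payoff 21 and no display earns mating payoff 11.
vigorous: the display nets 21 − 6 = 15; no display nets 11. vigorous prefers the display.
weak: the display nets 21 − 19 = 2; no display nets 11. weak prefers no display.
Neither type deviates, so the separating profile is an equilibrium.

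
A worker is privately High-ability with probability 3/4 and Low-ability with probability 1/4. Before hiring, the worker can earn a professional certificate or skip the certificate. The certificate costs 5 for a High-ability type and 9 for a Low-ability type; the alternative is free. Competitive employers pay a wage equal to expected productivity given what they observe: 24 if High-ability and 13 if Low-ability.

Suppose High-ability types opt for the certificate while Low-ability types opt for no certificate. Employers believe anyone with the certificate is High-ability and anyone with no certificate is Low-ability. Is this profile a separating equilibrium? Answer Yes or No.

Under these beliefs, the certificate earns wage 24 and no certificate earns wage 13.
High-ability: the certificate nets 24 − 5 = 19; no certificate nets 13. High-ability prefers the certificate.
Low-ability: the certificate nets 24 − 9 = 15; no certificate nets 13. Low-ability would deviate to the certificate.
Low-ability has a profitable deviation, so the profile is not an equilibrium.

No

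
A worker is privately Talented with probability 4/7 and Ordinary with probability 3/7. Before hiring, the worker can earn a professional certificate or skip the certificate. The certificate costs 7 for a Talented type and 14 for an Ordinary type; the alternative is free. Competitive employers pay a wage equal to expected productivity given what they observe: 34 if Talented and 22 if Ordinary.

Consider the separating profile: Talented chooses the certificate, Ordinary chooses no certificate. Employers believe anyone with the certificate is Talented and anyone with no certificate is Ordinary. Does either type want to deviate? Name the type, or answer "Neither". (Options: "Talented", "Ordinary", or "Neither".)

Neither

The certificate pays 34; no certificate pays 22.
Talented: assigned the certificate, nets 34 − 7 = 27; deviating to no certificate nets 22.
Ordinary: assigned no certificate, nets 22; deviating to the certificate nets 34 − 14 = 20.
Both types strictly prefer their assigned action; no profitable deviation.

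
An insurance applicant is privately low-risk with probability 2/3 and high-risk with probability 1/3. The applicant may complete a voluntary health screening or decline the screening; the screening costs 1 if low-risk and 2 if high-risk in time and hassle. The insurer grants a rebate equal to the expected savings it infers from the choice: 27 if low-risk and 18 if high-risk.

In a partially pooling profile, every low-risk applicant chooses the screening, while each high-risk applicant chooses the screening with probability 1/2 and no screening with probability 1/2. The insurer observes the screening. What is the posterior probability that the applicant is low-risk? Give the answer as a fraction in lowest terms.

4/5

P(the screening) = (2/3)·1 + (1/3)·(1/2) = 5/6.
By Bayes' rule, P(low-risk | the screening) = (2/3) / (5/6) = 4/5.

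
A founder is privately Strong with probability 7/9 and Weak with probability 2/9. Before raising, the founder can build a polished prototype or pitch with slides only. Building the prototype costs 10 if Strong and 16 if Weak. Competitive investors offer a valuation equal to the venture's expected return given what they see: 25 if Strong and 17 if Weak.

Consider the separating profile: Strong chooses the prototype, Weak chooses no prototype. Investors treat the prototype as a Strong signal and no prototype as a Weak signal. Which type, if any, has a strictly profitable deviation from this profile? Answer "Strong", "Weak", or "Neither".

The prototype pays 25; no prototype pays 17.
Strong: assigned the prototype, nets 25 − 10 = 15; deviating to no prototype nets 17.
Weak: assigned no prototype, nets 17; deviating to the prototype nets 25 − 16 = 9.
The Strong type gains 2 by deviating.

Strong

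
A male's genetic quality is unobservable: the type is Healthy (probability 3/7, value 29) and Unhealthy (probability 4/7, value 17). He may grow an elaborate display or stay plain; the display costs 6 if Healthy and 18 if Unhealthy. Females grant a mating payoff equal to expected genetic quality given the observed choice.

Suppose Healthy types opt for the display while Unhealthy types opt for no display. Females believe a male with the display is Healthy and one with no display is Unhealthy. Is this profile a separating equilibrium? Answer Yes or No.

Under these beliefs, the display earns mating payoff 29 and no display earns mating payoff 17.
Healthy: the display nets 29 − 6 = 23; no display nets 17. Healthy prefers the display.
Unhealthy: the display nets 29 − 18 = 11; no display nets 17. Unhealthy prefers no display.
Neither type deviates, so the separating profile is an equilibrium.

Yes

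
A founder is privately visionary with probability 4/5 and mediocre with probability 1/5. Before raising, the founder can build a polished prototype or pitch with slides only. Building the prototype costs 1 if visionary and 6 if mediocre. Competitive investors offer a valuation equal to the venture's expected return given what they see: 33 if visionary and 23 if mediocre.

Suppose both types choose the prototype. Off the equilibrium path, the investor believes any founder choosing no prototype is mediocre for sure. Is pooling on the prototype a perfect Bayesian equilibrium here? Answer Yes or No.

Yes

On path, the investor holds the prior and pays 4/5·33 + 1/5·23 = 31. Off path (no prototype), believing mediocre, it pays 23.
visionary: the prototype nets 31 − 1 = 30; no prototype nets 23. visionary stays.
mediocre: the prototype nets 31 − 6 = 25; no prototype nets 23. mediocre stays.
No type deviates, so pooling is sustained.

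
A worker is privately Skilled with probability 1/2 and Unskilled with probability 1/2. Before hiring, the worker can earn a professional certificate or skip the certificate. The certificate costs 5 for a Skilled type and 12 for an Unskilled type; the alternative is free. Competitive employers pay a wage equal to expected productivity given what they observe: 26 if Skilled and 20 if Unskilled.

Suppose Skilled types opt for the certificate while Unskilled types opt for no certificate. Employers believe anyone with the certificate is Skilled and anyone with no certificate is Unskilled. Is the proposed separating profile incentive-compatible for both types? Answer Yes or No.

Yes

Under these beliefs, the certificate earns wage 26 and no certificate earns wage 20.
Skilled: the certificate nets 26 − 5 = 21; no certificate nets 20. Skilled prefers the certificate.
Unskilled: the certificate nets 26 − 12 = 14; no certificate nets 20. Unskilled prefers no certificate.
Neither type deviates, so the separating profile is an equilibrium.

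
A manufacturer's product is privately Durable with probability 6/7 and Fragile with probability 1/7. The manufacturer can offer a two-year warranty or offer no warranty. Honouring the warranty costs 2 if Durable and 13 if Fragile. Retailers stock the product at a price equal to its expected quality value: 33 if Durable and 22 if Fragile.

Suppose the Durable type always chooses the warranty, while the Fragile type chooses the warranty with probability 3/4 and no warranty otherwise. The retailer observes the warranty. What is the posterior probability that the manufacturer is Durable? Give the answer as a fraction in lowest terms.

8/9

P(the warranty) = (6/7)·1 + (1/7)·(3/4) = 27/28.
By Bayes' rule, P(Durable | the warranty) = (6/7) / (27/28) = 8/9.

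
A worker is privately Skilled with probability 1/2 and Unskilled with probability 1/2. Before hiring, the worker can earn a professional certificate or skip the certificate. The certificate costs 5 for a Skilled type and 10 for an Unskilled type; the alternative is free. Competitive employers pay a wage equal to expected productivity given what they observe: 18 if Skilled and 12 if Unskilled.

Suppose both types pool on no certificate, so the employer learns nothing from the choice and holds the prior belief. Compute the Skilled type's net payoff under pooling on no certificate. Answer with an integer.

15

Pooled wage = 1/2·18 + 1/2·12 = 15.
Skilled pays no cost for no certificate, so net payoff = 15.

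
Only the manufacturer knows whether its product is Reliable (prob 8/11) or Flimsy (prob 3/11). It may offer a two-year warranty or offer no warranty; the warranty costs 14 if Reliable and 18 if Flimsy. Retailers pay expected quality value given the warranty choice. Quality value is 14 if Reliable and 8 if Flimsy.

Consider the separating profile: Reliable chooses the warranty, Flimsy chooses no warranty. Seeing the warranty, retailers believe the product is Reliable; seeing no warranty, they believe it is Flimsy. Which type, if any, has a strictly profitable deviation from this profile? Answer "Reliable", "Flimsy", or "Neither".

The warranty pays 14; no warranty pays 8.
Reliable: assigned the warranty, nets 14 − 14 = 0; deviating to no warranty nets 8.
Flimsy: assigned no warranty, nets 8; deviating to the warranty nets 14 − 18 = -4.
The Reliable type gains 8 by deviating.

Reliable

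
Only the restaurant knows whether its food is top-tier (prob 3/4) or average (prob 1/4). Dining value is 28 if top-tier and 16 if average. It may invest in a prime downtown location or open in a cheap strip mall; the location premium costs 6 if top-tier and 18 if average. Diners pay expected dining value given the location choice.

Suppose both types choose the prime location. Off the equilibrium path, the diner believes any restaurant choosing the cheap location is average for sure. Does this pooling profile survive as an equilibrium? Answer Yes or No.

On path, the diner holds the prior and pays 3/4·28 + 1/4·16 = 25. Off path (the cheap location), believing average, it pays 16.
top-tier: the prime location nets 25 − 6 = 19; the cheap location nets 16. top-tier stays.
average: the prime location nets 25 − 18 = 7; the cheap location nets 16. average would deviate.
A type deviates, so pooling fails.

No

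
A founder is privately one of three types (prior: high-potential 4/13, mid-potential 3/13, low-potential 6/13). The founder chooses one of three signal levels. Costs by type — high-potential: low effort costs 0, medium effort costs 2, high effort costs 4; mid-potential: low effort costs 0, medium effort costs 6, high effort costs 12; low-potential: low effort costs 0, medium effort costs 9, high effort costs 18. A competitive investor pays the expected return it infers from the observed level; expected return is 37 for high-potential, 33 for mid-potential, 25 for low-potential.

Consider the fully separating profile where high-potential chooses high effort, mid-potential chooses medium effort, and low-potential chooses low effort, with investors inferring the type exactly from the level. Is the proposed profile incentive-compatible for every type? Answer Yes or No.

Yes

Separating valuations: high effort → 37, medium effort → 33, low effort → 25.
high-potential (assigned high effort): low effort: 25 − 0 = 25; medium effort: 33 − 2 = 31; high effort: 37 − 4 = 33. high-potential stays.
mid-potential (assigned medium effort): low effort: 25 − 0 = 25; medium effort: 33 − 6 = 27; high effort: 37 − 12 = 25. mid-potential stays.
low-potential (assigned low effort): low effort: 25 − 0 = 25; medium effort: 33 − 9 = 24; high effort: 37 − 18 = 19. low-potential stays.
Every type prefers its assigned level; separation holds.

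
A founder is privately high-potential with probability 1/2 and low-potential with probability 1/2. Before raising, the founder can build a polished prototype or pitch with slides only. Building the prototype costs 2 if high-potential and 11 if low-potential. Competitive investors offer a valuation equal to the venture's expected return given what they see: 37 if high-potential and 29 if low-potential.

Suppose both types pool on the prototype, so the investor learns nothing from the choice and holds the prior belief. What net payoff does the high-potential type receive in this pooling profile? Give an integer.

31

Pooled valuation = 1/2·37 + 1/2·29 = 33.
high-potential pays cost 2 for the prototype, so net payoff = 33 − 2 = 31.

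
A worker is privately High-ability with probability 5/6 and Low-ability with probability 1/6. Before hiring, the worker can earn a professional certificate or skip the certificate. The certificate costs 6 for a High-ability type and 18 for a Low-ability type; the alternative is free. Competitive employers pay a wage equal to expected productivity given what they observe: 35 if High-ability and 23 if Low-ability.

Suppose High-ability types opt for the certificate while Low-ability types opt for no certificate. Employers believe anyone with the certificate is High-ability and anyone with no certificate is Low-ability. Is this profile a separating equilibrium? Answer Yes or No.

Yes

Under these beliefs, the certificate earns wage 35 and no certificate earns wage 23.
High-ability: the certificate nets 35 − 6 = 29; no certificate nets 23. High-ability prefers the certificate.
Low-ability: the certificate nets 35 − 18 = 17; no certificate nets 23. Low-ability prefers no certificate.
Neither type deviates, so the separating profile is an equilibrium.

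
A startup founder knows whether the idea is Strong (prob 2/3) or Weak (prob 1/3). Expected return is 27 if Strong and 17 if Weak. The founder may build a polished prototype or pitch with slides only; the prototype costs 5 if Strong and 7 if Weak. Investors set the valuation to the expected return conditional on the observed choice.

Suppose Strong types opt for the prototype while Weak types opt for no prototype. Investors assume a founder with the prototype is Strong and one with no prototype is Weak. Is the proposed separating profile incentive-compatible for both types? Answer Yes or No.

No

Under these beliefs, the prototype earns valuation 27 and no prototype earns valuation 17.
Strong: the prototype nets 27 − 5 = 22; no prototype nets 17. Strong prefers the prototype.
Weak: the prototype nets 27 − 7 = 20; no prototype nets 17. Weak would deviate to the prototype.
Weak has a profitable deviation, so the profile is not an equilibrium.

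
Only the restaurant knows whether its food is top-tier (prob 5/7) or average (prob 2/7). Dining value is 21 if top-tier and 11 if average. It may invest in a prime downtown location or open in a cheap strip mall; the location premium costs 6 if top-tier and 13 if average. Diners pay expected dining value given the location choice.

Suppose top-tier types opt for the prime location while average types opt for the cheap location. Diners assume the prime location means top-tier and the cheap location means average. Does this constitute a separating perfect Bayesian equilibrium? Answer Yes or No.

Under these beliefs, the prime location earns price premium 21 and the cheap location earns price premium 11.
top-tier: the prime location nets 21 − 6 = 15; the cheap location nets 11. top-tier prefers the prime location.
average: the prime location nets 21 − 13 = 8; the cheap location nets 11. average prefers the cheap location.
Neither type deviates, so the separating profile is an equilibrium.

Yes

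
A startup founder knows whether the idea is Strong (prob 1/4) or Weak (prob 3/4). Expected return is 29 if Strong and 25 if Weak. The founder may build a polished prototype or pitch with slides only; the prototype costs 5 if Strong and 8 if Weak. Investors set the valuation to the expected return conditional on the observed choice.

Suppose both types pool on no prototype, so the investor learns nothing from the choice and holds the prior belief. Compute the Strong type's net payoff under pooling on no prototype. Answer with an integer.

Pooled valuation = 1/4·29 + 3/4·25 = 26.
Strong pays no cost for no prototype, so net payoff = 26.

26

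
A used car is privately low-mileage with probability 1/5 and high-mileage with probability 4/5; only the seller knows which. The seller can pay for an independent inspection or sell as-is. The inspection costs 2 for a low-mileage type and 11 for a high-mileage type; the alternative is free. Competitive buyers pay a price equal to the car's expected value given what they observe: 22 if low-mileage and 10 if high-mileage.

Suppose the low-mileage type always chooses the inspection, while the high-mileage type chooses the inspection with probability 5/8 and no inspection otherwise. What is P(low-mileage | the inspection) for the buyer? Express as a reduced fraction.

2/7

P(the inspection) = (1/5)·1 + (4/5)·(5/8) = 7/10.
By Bayes' rule, P(low-mileage | the inspection) = (1/5) / (7/10) = 2/7.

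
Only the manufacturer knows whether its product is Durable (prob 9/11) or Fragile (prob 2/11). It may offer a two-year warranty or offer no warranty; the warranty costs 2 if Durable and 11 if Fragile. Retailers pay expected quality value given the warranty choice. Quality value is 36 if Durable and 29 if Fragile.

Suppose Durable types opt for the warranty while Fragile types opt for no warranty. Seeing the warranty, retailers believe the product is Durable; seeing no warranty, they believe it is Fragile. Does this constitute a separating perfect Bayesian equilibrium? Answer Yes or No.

Under these beliefs, the warranty earns price 36 and no warranty earns price 29.
Durable: the warranty nets 36 − 2 = 34; no warranty nets 29. Durable prefers the warranty.
Fragile: the warranty nets 36 − 11 = 25; no warranty nets 29. Fragile prefers no warranty.
Neither type deviates, so the separating profile is an equilibrium.

Yes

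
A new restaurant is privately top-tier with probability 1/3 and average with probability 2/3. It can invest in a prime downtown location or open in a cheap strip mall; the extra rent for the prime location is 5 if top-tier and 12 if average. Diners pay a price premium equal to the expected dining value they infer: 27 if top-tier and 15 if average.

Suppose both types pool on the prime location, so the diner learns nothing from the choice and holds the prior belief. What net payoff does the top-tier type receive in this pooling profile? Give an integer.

Pooled price premium = 1/3·27 + 2/3·15 = 19.
top-tier pays cost 5 for the prime location, so net payoff = 19 − 5 = 14.

14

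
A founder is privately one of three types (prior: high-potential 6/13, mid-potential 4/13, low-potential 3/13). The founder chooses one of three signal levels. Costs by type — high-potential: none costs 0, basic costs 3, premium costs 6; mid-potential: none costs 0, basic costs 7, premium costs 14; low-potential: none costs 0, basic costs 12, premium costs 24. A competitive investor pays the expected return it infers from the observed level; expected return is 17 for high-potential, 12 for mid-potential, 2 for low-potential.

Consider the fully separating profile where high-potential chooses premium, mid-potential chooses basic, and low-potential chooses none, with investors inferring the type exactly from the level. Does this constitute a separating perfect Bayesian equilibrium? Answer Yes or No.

Yes

Separating valuations: premium → 17, basic → 12, none → 2.
high-potential (assigned premium): none: 2 − 0 = 2; basic: 12 − 3 = 9; premium: 17 − 6 = 11. high-potential stays.
mid-potential (assigned basic): none: 2 − 0 = 2; basic: 12 − 7 = 5; premium: 17 − 14 = 3. mid-potential stays.
low-potential (assigned none): none: 2 − 0 = 2; basic: 12 − 12 = 0; premium: 17 − 24 = -7. low-potential stays.
Every type prefers its assigned level; separation holds.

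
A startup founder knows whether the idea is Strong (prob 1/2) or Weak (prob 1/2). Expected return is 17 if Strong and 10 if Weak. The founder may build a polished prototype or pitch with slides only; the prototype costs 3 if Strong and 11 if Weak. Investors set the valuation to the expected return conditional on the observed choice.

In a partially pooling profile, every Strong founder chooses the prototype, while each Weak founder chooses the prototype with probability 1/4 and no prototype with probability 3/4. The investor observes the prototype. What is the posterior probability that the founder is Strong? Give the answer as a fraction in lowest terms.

4/5

P(the prototype) = (1/2)·1 + (1/2)·(1/4) = 5/8.
By Bayes' rule, P(Strong | the prototype) = (1/2) / (5/8) = 4/5.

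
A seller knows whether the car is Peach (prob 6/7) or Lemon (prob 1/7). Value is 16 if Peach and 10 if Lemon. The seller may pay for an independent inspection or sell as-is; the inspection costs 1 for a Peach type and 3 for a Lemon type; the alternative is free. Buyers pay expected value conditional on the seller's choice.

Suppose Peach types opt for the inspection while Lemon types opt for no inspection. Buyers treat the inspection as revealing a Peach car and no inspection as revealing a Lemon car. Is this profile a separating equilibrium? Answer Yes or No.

Under these beliefs, the inspection earns price 16 and no inspection earns price 10.
Peach: the inspection nets 16 − 1 = 15; no inspection nets 10. Peach prefers the inspection.
Lemon: the inspection nets 16 − 3 = 13; no inspection nets 10. Lemon would deviate to the inspection.
Lemon has a profitable deviation, so the profile is not an equilibrium.

No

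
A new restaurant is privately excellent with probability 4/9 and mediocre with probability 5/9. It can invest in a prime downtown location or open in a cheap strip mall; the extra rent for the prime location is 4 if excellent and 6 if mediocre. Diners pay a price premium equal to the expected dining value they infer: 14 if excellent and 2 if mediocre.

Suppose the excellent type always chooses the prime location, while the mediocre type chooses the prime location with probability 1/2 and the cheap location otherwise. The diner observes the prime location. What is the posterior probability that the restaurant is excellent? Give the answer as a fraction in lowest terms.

8/13

P(the prime location) = (4/9)·1 + (5/9)·(1/2) = 13/18.
By Bayes' rule, P(excellent | the prime location) = (4/9) / (13/18) = 8/13.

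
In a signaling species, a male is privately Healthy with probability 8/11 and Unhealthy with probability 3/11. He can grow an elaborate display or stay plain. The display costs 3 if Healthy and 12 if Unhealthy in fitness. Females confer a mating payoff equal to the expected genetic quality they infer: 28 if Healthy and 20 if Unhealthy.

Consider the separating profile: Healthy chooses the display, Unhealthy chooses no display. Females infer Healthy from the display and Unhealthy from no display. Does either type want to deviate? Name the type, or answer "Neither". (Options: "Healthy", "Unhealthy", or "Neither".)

Neither

The display pays 28; no display pays 20.
Healthy: assigned the display, nets 28 − 3 = 25; deviating to no display nets 20.
Unhealthy: assigned no display, nets 20; deviating to the display nets 28 − 12 = 16.
Both types strictly prefer their assigned action; no profitable deviation.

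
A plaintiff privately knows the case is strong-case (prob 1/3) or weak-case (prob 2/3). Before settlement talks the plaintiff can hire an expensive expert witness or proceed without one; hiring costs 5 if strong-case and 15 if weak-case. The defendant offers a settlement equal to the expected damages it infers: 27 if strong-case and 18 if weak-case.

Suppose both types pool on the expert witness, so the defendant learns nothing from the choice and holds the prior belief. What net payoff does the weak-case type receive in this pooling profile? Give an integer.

Pooled settlement = 1/3·27 + 2/3·18 = 21.
weak-case pays cost 15 for the expert witness, so net payoff = 21 − 15 = 6.

6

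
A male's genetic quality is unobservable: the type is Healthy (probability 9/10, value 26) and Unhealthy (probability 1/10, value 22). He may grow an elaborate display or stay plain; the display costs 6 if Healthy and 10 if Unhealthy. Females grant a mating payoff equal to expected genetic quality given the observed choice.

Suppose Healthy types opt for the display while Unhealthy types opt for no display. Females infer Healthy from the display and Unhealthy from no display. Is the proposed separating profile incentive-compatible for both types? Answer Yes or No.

No

Under these beliefs, the display earns mating payoff 26 and no display earns mating payoff 22.
Healthy: the display nets 26 − 6 = 20; no display nets 22. Healthy would deviate to no display.
Unhealthy: the display nets 26 − 10 = 16; no display nets 22. Unhealthy prefers no display.
Healthy has a profitable deviation, so the profile is not an equilibrium.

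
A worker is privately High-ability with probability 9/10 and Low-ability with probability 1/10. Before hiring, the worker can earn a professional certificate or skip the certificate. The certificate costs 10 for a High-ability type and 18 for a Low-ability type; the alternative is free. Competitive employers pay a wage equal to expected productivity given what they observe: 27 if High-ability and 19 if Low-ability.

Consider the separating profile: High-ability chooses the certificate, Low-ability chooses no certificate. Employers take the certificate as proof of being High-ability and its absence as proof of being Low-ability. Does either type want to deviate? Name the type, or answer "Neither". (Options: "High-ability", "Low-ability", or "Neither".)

High-ability

The certificate pays 27; no certificate pays 19.
High-ability: assigned the certificate, nets 27 − 10 = 17; deviating to no certificate nets 19.
Low-ability: assigned no certificate, nets 19; deviating to the certificate nets 27 − 18 = 9.
The High-ability type gains 2 by deviating.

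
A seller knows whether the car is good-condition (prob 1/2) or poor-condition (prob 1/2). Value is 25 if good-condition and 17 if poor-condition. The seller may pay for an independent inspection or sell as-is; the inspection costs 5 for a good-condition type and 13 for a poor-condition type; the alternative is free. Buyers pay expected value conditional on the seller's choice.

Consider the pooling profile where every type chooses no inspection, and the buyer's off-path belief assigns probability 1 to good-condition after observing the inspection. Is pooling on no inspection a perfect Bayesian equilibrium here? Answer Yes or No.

On path, the buyer holds the prior and pays 1/2·25 + 1/2·17 = 21. Off path (the inspection), believing good-condition, it pays 25.
good-condition: no inspection nets 21; the inspection nets 25 − 5 = 20. good-condition stays.
poor-condition: no inspection nets 21; the inspection nets 25 − 13 = 12. poor-condition stays.
No type deviates, so pooling is sustained.

Yes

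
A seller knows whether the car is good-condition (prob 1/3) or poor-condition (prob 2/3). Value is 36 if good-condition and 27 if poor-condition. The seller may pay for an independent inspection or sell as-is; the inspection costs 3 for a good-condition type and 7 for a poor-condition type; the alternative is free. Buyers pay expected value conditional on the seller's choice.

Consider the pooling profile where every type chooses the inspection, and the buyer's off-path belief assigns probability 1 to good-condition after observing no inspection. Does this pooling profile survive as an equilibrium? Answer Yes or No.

On path, the buyer holds the prior and pays 1/3·36 + 2/3·27 = 30. Off path (no inspection), believing good-condition, it pays 36.
good-condition: the inspection nets 30 − 3 = 27; no inspection nets 36. good-condition would deviate.
poor-condition: the inspection nets 30 − 7 = 23; no inspection nets 36. poor-condition would deviate.
A type deviates, so pooling fails.

No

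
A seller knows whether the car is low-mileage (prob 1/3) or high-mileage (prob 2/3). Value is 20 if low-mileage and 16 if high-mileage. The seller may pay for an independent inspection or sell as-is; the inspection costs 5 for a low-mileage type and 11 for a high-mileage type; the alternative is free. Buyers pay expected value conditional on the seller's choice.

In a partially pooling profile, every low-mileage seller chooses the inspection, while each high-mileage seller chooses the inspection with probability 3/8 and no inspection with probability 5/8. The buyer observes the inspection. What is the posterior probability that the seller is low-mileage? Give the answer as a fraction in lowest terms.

P(the inspection) = (1/3)·1 + (2/3)·(3/8) = 7/12.
By Bayes' rule, P(low-mileage | the inspection) = (1/3) / (7/12) = 4/7.

4/7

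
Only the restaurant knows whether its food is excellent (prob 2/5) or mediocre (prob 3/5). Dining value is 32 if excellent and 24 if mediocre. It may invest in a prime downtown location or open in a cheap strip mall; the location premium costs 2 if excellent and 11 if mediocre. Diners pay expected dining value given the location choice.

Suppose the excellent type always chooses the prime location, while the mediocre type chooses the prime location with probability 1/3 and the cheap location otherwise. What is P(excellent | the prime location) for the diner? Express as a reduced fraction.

P(the prime location) = (2/5)·1 + (3/5)·(1/3) = 3/5.
By Bayes' rule, P(excellent | the prime location) = (2/5) / (3/5) = 2/3.

2/3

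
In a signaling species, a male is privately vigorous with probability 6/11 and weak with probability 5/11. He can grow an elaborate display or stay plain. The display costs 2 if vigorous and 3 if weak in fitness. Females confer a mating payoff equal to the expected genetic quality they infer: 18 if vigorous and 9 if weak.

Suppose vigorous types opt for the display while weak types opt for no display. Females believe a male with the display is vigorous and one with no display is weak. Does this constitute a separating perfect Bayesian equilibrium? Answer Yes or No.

No

Under these beliefs, the display earns mating payoff 18 and no display earns mating payoff 9.
vigorous: the display nets 18 − 2 = 16; no display nets 9. vigorous prefers the display.
weak: the display nets 18 − 3 = 15; no display nets 9. weak would deviate to the display.
weak has a profitable deviation, so the profile is not an equilibrium.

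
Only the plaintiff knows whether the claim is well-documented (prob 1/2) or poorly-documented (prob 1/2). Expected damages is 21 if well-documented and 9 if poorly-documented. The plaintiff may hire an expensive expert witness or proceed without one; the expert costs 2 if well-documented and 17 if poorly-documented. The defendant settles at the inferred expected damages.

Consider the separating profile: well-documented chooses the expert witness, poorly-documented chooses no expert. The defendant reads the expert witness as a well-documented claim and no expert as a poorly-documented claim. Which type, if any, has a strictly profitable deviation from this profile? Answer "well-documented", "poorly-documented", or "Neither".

The expert witness pays 21; no expert pays 9.
well-documented: assigned the expert witness, nets 21 − 2 = 19; deviating to no expert nets 9.
poorly-documented: assigned no expert, nets 9; deviating to the expert witness nets 21 − 17 = 4.
Both types strictly prefer their assigned action; no profitable deviation.

Neither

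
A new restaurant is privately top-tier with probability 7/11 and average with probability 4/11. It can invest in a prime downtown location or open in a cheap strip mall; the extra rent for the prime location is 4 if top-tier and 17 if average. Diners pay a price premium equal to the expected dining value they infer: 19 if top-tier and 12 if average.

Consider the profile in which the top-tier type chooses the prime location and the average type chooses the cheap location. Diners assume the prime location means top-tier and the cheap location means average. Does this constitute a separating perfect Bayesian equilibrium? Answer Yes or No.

Yes

Under these beliefs, the prime location earns price premium 19 and the cheap location earns price premium 12.
top-tier: the prime location nets 19 − 4 = 15; the cheap location nets 12. top-tier prefers the prime location.
average: the prime location nets 19 − 17 = 2; the cheap location nets 12. average prefers the cheap location.
Neither type deviates, so the separating profile is an equilibrium.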